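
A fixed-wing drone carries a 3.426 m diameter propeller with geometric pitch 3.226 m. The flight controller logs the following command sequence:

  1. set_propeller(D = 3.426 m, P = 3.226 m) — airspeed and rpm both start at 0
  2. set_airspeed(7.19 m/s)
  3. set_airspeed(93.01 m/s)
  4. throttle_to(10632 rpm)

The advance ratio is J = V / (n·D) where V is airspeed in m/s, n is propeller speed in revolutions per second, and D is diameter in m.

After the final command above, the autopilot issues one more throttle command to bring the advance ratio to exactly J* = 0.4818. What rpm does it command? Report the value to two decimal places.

rpm = 3380.86

set_propeller: D = 3.426 m, P = 3.226 m (p = P/D = 0.941623); state ← (V=0, rpm=0)
set_airspeed(7.19): V ← 7.19 m/s
set_airspeed(93.01): V ← 93.01 m/s
throttle_to(10632): rpm ← 10632
final state: V = 93.01 m/s, rpm = 10632 → n = rpm/60 = 177.200000 rev/s
target J* = 0.4818; solve J* = V/(n·D) for n: n = V/(J*·D) = 93.01/(0.4818 × 3.426) = 56.347609 rev/s
rpm = 60·n = 3380.856522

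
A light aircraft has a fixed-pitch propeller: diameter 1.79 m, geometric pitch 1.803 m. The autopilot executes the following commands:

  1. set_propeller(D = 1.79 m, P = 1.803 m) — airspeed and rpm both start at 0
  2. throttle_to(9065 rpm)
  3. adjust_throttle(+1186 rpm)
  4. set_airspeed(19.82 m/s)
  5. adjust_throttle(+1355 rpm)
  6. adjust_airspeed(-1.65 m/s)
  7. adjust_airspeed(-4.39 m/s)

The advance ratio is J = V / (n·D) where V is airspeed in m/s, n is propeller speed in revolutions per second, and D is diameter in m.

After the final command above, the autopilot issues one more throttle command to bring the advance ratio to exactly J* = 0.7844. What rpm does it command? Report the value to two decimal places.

set_propeller: D = 1.79 m, P = 1.803 m (p = P/D = 1.007263); state ← (V=0, rpm=0)
throttle_to(9065): rpm ← 9065
adjust_throttle(+1186): rpm ← 9065 +1186 = 10251
set_airspeed(19.82): V ← 19.82 m/s
adjust_throttle(+1355): rpm ← 10251 +1355 = 11606
adjust_airspeed(-1.65): V ← 19.82 -1.65 = 18.17 m/s
adjust_airspeed(-4.39): V ← 18.17 -4.39 = 13.78 m/s
final state: V = 13.78 m/s, rpm = 11606 → n = rpm/60 = 193.433333 rev/s
target J* = 0.7844; solve J* = V/(n·D) for n: n = V/(J*·D) = 13.78/(0.7844 × 1.79) = 9.814284 rev/s
rpm = 60·n = 588.857013

rpm = 588.86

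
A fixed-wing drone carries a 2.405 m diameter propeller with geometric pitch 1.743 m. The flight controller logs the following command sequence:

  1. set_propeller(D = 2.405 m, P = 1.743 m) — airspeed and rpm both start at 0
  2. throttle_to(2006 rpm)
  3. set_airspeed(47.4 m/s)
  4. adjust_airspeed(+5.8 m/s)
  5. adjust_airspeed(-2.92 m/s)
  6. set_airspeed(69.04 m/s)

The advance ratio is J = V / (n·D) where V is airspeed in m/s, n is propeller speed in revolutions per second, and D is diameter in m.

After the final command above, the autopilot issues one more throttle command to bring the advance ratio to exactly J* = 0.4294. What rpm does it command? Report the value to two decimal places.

set_propeller: D = 2.405 m, P = 1.743 m (p = P/D = 0.724740); state ← (V=0, rpm=0)
throttle_to(2006): rpm ← 2006
set_airspeed(47.4): V ← 47.4 m/s
adjust_airspeed(+5.8): V ← 47.4 +5.8 = 53.2 m/s
adjust_airspeed(-2.92): V ← 53.2 -2.92 = 50.28 m/s
set_airspeed(69.04): V ← 69.04 m/s
final state: V = 69.04 m/s, rpm = 2006 → n = rpm/60 = 33.433333 rev/s
target J* = 0.4294; solve J* = V/(n·D) for n: n = V/(J*·D) = 69.04/(0.4294 × 2.405) = 66.853425 rev/s
rpm = 60·n = 4011.205502

rpm = 4011.21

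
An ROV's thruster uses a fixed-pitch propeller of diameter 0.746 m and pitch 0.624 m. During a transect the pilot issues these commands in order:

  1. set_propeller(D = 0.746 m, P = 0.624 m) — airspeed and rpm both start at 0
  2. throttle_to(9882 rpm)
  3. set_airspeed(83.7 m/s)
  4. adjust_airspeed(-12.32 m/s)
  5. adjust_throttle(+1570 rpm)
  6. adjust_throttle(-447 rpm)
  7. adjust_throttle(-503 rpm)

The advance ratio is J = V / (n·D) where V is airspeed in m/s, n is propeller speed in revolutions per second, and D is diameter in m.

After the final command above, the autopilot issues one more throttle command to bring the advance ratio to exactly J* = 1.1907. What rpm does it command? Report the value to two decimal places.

rpm = 4821.55

set_propeller: D = 0.746 m, P = 0.624 m (p = P/D = 0.836461); state ← (V=0, rpm=0)
throttle_to(9882): rpm ← 9882
set_airspeed(83.7): V ← 83.7 m/s
adjust_airspeed(-12.32): V ← 83.7 -12.32 = 71.38 m/s
adjust_throttle(+1570): rpm ← 9882 +1570 = 11452
adjust_throttle(-447): rpm ← 11452 -447 = 11005
adjust_throttle(-503): rpm ← 11005 -503 = 10502
final state: V = 71.38 m/s, rpm = 10502 → n = rpm/60 = 175.033333 rev/s
target J* = 1.1907; solve J* = V/(n·D) for n: n = V/(J*·D) = 71.38/(1.1907 × 0.746) = 80.359155 rev/s
rpm = 60·n = 4821.549313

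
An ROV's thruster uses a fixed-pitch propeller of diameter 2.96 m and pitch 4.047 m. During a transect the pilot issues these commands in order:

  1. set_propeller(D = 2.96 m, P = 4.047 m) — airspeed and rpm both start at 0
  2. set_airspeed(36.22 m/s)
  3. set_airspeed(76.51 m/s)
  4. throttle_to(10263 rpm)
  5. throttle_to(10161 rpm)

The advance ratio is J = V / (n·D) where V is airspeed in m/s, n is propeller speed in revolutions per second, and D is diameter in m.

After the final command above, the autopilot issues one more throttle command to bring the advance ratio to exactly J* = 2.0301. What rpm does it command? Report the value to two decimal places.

set_propeller: D = 2.96 m, P = 4.047 m (p = P/D = 1.367230); state ← (V=0, rpm=0)
set_airspeed(36.22): V ← 36.22 m/s
set_airspeed(76.51): V ← 76.51 m/s
throttle_to(10263): rpm ← 10263
throttle_to(10161): rpm ← 10161
final state: V = 76.51 m/s, rpm = 10161 → n = rpm/60 = 169.350000 rev/s
target J* = 2.0301; solve J* = V/(n·D) for n: n = V/(J*·D) = 76.51/(2.0301 × 2.96) = 12.732364 rev/s
rpm = 60·n = 763.941864

rpm = 763.94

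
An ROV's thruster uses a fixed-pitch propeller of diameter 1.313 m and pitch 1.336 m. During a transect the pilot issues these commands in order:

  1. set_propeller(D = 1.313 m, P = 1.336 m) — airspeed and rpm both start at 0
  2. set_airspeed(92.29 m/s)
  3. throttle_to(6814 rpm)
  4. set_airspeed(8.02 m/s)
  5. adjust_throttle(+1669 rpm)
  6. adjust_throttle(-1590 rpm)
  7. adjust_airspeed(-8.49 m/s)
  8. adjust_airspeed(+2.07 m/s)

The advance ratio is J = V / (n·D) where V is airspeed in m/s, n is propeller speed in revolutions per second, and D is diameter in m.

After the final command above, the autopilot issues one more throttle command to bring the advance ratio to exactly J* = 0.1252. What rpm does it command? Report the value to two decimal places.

set_propeller: D = 1.313 m, P = 1.336 m (p = P/D = 1.017517); state ← (V=0, rpm=0)
set_airspeed(92.29): V ← 92.29 m/s
throttle_to(6814): rpm ← 6814
set_airspeed(8.02): V ← 8.02 m/s
adjust_throttle(+1669): rpm ← 6814 +1669 = 8483
adjust_throttle(-1590): rpm ← 8483 -1590 = 6893
adjust_airspeed(-8.49): V ← 8.02 -8.49 = -0.47 m/s
adjust_airspeed(+2.07): V ← -0.47 +2.07 = 1.6 m/s
final state: V = 1.6 m/s, rpm = 6893 → n = rpm/60 = 114.883333 rev/s
target J* = 0.1252; solve J* = V/(n·D) for n: n = V/(J*·D) = 1.6/(0.1252 × 1.313) = 9.733094 rev/s
rpm = 60·n = 583.985653

rpm = 583.99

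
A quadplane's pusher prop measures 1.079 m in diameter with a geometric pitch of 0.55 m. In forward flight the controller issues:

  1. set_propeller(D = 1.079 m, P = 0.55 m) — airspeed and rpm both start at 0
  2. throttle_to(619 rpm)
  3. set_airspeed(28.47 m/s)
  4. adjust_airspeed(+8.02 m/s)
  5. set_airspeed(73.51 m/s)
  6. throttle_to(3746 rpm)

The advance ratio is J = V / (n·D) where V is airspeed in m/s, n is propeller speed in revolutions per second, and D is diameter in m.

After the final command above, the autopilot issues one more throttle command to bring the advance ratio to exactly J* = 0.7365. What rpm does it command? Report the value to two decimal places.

set_propeller: D = 1.079 m, P = 0.55 m (p = P/D = 0.509731); state ← (V=0, rpm=0)
throttle_to(619): rpm ← 619
set_airspeed(28.47): V ← 28.47 m/s
adjust_airspeed(+8.02): V ← 28.47 +8.02 = 36.49 m/s
set_airspeed(73.51): V ← 73.51 m/s
throttle_to(3746): rpm ← 3746
final state: V = 73.51 m/s, rpm = 3746 → n = rpm/60 = 62.433333 rev/s
target J* = 0.7365; solve J* = V/(n·D) for n: n = V/(J*·D) = 73.51/(0.7365 × 1.079) = 92.502235 rev/s
rpm = 60·n = 5550.134110

rpm = 5550.13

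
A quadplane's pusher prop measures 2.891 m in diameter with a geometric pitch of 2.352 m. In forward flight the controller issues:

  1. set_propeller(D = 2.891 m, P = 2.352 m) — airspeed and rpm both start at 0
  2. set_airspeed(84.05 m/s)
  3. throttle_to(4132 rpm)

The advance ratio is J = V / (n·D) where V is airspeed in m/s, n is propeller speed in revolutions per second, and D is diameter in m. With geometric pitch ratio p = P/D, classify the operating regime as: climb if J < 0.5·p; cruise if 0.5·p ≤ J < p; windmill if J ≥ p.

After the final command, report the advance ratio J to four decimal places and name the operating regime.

set_propeller: D = 2.891 m, P = 2.352 m (p = P/D = 0.813559); state ← (V=0, rpm=0)
set_airspeed(84.05): V ← 84.05 m/s
throttle_to(4132): rpm ← 4132
final state: V = 84.05 m/s, rpm = 4132 → n = rpm/60 = 68.866667 rev/s
J = V / (n·D) = 84.05 / (68.866667 × 2.891) = 0.422163
regime bands: climb J<0.4068 | cruise [0.4068, 0.8136) | windmill J≥0.8136
J = 0.4222 → cruise

J = 0.4222, regime = cruise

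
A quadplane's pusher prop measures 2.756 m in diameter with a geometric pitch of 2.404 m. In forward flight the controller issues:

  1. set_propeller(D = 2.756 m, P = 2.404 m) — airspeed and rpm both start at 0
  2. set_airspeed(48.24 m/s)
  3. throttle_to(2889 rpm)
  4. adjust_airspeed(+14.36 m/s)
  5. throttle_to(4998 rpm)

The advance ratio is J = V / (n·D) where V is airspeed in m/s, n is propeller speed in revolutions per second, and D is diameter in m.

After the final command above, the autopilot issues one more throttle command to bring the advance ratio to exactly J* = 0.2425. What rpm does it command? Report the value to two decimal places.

set_propeller: D = 2.756 m, P = 2.404 m (p = P/D = 0.872279); state ← (V=0, rpm=0)
set_airspeed(48.24): V ← 48.24 m/s
throttle_to(2889): rpm ← 2889
adjust_airspeed(+14.36): V ← 48.24 +14.36 = 62.6 m/s
throttle_to(4998): rpm ← 4998
final state: V = 62.6 m/s, rpm = 4998 → n = rpm/60 = 83.300000 rev/s
target J* = 0.2425; solve J* = V/(n·D) for n: n = V/(J*·D) = 62.6/(0.2425 × 2.756) = 93.666303 rev/s
rpm = 60·n = 5619.978155

rpm = 5619.98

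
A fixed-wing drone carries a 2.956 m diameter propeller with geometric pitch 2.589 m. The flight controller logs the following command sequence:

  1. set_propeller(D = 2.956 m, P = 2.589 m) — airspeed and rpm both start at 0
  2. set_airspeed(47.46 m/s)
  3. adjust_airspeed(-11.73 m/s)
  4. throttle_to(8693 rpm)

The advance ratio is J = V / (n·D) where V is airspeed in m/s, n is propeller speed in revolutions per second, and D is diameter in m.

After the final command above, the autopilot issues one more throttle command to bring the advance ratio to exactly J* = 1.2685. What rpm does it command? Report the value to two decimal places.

rpm = 571.73

set_propeller: D = 2.956 m, P = 2.589 m (p = P/D = 0.875846); state ← (V=0, rpm=0)
set_airspeed(47.46): V ← 47.46 m/s
adjust_airspeed(-11.73): V ← 47.46 -11.73 = 35.73 m/s
throttle_to(8693): rpm ← 8693
final state: V = 35.73 m/s, rpm = 8693 → n = rpm/60 = 144.883333 rev/s
target J* = 1.2685; solve J* = V/(n·D) for n: n = V/(J*·D) = 35.73/(1.2685 × 2.956) = 9.528798 rev/s
rpm = 60·n = 571.727873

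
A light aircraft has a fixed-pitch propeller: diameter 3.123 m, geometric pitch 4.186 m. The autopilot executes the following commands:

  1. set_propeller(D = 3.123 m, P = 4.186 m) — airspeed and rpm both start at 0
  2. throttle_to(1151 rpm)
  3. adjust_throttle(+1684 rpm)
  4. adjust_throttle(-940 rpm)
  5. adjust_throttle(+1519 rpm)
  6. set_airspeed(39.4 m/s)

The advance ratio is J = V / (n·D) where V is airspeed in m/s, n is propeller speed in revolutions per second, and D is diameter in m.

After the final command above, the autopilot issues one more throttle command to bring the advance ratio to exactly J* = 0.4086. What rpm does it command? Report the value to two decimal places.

set_propeller: D = 3.123 m, P = 4.186 m (p = P/D = 1.340378); state ← (V=0, rpm=0)
throttle_to(1151): rpm ← 1151
adjust_throttle(+1684): rpm ← 1151 +1684 = 2835
adjust_throttle(-940): rpm ← 2835 -940 = 1895
adjust_throttle(+1519): rpm ← 1895 +1519 = 3414
set_airspeed(39.4): V ← 39.4 m/s
final state: V = 39.4 m/s, rpm = 3414 → n = rpm/60 = 56.900000 rev/s
target J* = 0.4086; solve J* = V/(n·D) for n: n = V/(J*·D) = 39.4/(0.4086 × 3.123) = 30.876344 rev/s
rpm = 60·n = 1852.580659

rpm = 1852.58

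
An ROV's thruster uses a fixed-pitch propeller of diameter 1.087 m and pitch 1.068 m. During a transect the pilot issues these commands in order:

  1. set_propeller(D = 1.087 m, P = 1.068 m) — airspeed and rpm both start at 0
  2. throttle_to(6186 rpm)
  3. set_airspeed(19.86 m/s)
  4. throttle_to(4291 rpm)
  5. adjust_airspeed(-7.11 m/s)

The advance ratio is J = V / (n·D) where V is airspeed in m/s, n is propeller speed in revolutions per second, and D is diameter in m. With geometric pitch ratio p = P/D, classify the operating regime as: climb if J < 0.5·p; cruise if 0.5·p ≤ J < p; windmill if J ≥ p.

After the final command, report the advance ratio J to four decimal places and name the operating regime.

J = 0.1640, regime = climb

set_propeller: D = 1.087 m, P = 1.068 m (p = P/D = 0.982521); state ← (V=0, rpm=0)
throttle_to(6186): rpm ← 6186
set_airspeed(19.86): V ← 19.86 m/s
throttle_to(4291): rpm ← 4291
adjust_airspeed(-7.11): V ← 19.86 -7.11 = 12.75 m/s
final state: V = 12.75 m/s, rpm = 4291 → n = rpm/60 = 71.516667 rev/s
J = V / (n·D) = 12.75 / (71.516667 × 1.087) = 0.164011
regime bands: climb J<0.4913 | cruise [0.4913, 0.9825) | windmill J≥0.9825
J = 0.1640 → climb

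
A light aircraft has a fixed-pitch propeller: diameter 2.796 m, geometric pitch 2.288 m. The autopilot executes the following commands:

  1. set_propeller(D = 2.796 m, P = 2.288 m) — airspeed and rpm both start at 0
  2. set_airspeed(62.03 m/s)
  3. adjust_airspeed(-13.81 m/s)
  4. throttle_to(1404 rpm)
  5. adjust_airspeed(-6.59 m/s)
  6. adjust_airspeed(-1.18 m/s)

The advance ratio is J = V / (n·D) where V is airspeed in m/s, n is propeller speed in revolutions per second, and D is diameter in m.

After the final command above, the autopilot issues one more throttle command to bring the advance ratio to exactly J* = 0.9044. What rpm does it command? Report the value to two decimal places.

rpm = 959.78

set_propeller: D = 2.796 m, P = 2.288 m (p = P/D = 0.818312); state ← (V=0, rpm=0)
set_airspeed(62.03): V ← 62.03 m/s
adjust_airspeed(-13.81): V ← 62.03 -13.81 = 48.22 m/s
throttle_to(1404): rpm ← 1404
adjust_airspeed(-6.59): V ← 48.22 -6.59 = 41.63 m/s
adjust_airspeed(-1.18): V ← 41.63 -1.18 = 40.45 m/s
final state: V = 40.45 m/s, rpm = 1404 → n = rpm/60 = 23.400000 rev/s
target J* = 0.9044; solve J* = V/(n·D) for n: n = V/(J*·D) = 40.45/(0.9044 × 2.796) = 15.996347 rev/s
rpm = 60·n = 959.780795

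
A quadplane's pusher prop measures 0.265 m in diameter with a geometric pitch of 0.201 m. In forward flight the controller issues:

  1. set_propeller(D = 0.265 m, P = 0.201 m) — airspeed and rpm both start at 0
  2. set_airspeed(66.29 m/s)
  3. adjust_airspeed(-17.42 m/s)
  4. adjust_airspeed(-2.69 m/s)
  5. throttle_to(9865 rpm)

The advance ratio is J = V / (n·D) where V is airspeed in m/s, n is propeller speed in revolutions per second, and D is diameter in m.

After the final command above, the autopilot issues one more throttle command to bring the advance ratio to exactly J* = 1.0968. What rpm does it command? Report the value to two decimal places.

rpm = 9533.05

set_propeller: D = 0.265 m, P = 0.201 m (p = P/D = 0.758491); state ← (V=0, rpm=0)
set_airspeed(66.29): V ← 66.29 m/s
adjust_airspeed(-17.42): V ← 66.29 -17.42 = 48.87 m/s
adjust_airspeed(-2.69): V ← 48.87 -2.69 = 46.18 m/s
throttle_to(9865): rpm ← 9865
final state: V = 46.18 m/s, rpm = 9865 → n = rpm/60 = 164.416667 rev/s
target J* = 1.0968; solve J* = V/(n·D) for n: n = V/(J*·D) = 46.18/(1.0968 × 0.265) = 158.884164 rev/s
rpm = 60·n = 9533.049833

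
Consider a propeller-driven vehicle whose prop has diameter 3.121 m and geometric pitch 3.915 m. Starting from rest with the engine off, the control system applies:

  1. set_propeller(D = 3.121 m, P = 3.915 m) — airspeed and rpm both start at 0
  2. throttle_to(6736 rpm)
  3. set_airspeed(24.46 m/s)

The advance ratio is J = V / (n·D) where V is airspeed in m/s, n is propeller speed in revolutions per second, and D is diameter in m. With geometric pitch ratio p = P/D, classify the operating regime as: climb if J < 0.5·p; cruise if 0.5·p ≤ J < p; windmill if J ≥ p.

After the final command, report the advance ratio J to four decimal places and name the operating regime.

J = 0.0698, regime = climb

set_propeller: D = 3.121 m, P = 3.915 m (p = P/D = 1.254406); state ← (V=0, rpm=0)
throttle_to(6736): rpm ← 6736
set_airspeed(24.46): V ← 24.46 m/s
final state: V = 24.46 m/s, rpm = 6736 → n = rpm/60 = 112.266667 rev/s
J = V / (n·D) = 24.46 / (112.266667 × 3.121) = 0.069809
regime bands: climb J<0.6272 | cruise [0.6272, 1.2544) | windmill J≥1.2544
J = 0.0698 → climb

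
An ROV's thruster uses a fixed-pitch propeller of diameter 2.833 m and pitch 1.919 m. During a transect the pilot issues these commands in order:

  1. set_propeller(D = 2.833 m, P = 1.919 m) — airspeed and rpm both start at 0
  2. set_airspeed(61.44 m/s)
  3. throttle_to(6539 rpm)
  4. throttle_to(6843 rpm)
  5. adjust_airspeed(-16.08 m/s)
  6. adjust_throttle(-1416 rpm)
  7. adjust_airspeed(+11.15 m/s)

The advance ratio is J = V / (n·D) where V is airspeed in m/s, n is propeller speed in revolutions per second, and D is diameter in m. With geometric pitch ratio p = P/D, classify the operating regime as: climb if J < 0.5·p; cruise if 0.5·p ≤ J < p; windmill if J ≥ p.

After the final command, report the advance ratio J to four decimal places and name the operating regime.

set_propeller: D = 2.833 m, P = 1.919 m (p = P/D = 0.677374); state ← (V=0, rpm=0)
set_airspeed(61.44): V ← 61.44 m/s
throttle_to(6539): rpm ← 6539
throttle_to(6843): rpm ← 6843
adjust_airspeed(-16.08): V ← 61.44 -16.08 = 45.36 m/s
adjust_throttle(-1416): rpm ← 6843 -1416 = 5427
adjust_airspeed(+11.15): V ← 45.36 +11.15 = 56.51 m/s
final state: V = 56.51 m/s, rpm = 5427 → n = rpm/60 = 90.450000 rev/s
J = V / (n·D) = 56.51 / (90.450000 × 2.833) = 0.220531
regime bands: climb J<0.3387 | cruise [0.3387, 0.6774) | windmill J≥0.6774
J = 0.2205 → climb

J = 0.2205, regime = climb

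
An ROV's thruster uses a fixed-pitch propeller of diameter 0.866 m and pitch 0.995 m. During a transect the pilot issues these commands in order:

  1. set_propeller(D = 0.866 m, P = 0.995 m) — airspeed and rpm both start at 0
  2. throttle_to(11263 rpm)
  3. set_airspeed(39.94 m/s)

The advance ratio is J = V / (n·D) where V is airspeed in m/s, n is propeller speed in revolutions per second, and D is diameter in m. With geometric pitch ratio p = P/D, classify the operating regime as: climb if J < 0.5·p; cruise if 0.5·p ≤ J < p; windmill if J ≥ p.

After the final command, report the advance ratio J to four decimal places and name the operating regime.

J = 0.2457, regime = climb

set_propeller: D = 0.866 m, P = 0.995 m (p = P/D = 1.148961); state ← (V=0, rpm=0)
throttle_to(11263): rpm ← 11263
set_airspeed(39.94): V ← 39.94 m/s
final state: V = 39.94 m/s, rpm = 11263 → n = rpm/60 = 187.716667 rev/s
J = V / (n·D) = 39.94 / (187.716667 × 0.866) = 0.245690
regime bands: climb J<0.5745 | cruise [0.5745, 1.1490) | windmill J≥1.1490
J = 0.2457 → climb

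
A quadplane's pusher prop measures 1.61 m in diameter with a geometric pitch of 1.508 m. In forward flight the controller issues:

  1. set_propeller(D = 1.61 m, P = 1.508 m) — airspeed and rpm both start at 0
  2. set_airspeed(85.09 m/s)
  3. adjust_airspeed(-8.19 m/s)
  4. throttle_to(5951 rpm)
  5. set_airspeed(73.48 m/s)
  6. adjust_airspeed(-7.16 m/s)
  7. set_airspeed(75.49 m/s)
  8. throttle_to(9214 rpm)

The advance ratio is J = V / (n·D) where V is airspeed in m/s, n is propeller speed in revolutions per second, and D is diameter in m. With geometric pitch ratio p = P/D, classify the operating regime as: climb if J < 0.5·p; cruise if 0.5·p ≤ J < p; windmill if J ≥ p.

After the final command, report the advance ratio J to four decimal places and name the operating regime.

set_propeller: D = 1.61 m, P = 1.508 m (p = P/D = 0.936646); state ← (V=0, rpm=0)
set_airspeed(85.09): V ← 85.09 m/s
adjust_airspeed(-8.19): V ← 85.09 -8.19 = 76.9 m/s
throttle_to(5951): rpm ← 5951
set_airspeed(73.48): V ← 73.48 m/s
adjust_airspeed(-7.16): V ← 73.48 -7.16 = 66.32 m/s
set_airspeed(75.49): V ← 75.49 m/s
throttle_to(9214): rpm ← 9214
final state: V = 75.49 m/s, rpm = 9214 → n = rpm/60 = 153.566667 rev/s
J = V / (n·D) = 75.49 / (153.566667 × 1.61) = 0.305328
regime bands: climb J<0.4683 | cruise [0.4683, 0.9366) | windmill J≥0.9366
J = 0.3053 → climb

J = 0.3053, regime = climb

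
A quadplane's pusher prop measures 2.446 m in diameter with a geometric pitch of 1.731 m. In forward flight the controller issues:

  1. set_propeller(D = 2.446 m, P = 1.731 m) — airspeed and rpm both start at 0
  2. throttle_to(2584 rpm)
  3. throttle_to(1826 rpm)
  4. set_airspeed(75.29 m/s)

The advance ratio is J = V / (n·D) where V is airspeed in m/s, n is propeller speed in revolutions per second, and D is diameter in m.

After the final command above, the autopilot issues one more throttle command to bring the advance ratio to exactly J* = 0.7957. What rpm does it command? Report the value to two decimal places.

rpm = 2321.04

set_propeller: D = 2.446 m, P = 1.731 m (p = P/D = 0.707686); state ← (V=0, rpm=0)
throttle_to(2584): rpm ← 2584
throttle_to(1826): rpm ← 1826
set_airspeed(75.29): V ← 75.29 m/s
final state: V = 75.29 m/s, rpm = 1826 → n = rpm/60 = 30.433333 rev/s
target J* = 0.7957; solve J* = V/(n·D) for n: n = V/(J*·D) = 75.29/(0.7957 × 2.446) = 38.684010 rev/s
rpm = 60·n = 2321.040597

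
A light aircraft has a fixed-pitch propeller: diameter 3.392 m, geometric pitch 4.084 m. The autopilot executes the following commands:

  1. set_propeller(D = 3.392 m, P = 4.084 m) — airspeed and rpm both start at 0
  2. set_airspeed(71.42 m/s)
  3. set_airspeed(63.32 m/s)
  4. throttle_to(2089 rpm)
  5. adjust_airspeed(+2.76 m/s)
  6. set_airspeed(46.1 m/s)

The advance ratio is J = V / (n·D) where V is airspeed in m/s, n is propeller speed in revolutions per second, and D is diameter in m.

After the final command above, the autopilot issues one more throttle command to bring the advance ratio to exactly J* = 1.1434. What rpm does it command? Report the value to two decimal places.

rpm = 713.18

set_propeller: D = 3.392 m, P = 4.084 m (p = P/D = 1.204009); state ← (V=0, rpm=0)
set_airspeed(71.42): V ← 71.42 m/s
set_airspeed(63.32): V ← 63.32 m/s
throttle_to(2089): rpm ← 2089
adjust_airspeed(+2.76): V ← 63.32 +2.76 = 66.08 m/s
set_airspeed(46.1): V ← 46.1 m/s
final state: V = 46.1 m/s, rpm = 2089 → n = rpm/60 = 34.816667 rev/s
target J* = 1.1434; solve J* = V/(n·D) for n: n = V/(J*·D) = 46.1/(1.1434 × 3.392) = 11.886306 rev/s
rpm = 60·n = 713.178339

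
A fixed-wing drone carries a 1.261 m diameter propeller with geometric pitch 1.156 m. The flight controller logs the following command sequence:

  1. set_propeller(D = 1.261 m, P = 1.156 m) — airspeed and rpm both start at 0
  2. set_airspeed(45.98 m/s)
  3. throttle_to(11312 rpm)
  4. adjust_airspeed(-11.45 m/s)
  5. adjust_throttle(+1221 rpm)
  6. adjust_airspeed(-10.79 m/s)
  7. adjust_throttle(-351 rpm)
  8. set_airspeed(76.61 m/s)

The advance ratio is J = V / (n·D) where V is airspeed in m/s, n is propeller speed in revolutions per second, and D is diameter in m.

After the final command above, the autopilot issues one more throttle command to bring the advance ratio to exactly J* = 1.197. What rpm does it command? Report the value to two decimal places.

set_propeller: D = 1.261 m, P = 1.156 m (p = P/D = 0.916733); state ← (V=0, rpm=0)
set_airspeed(45.98): V ← 45.98 m/s
throttle_to(11312): rpm ← 11312
adjust_airspeed(-11.45): V ← 45.98 -11.45 = 34.53 m/s
adjust_throttle(+1221): rpm ← 11312 +1221 = 12533
adjust_airspeed(-10.79): V ← 34.53 -10.79 = 23.74 m/s
adjust_throttle(-351): rpm ← 12533 -351 = 12182
set_airspeed(76.61): V ← 76.61 m/s
final state: V = 76.61 m/s, rpm = 12182 → n = rpm/60 = 203.033333 rev/s
target J* = 1.197; solve J* = V/(n·D) for n: n = V/(J*·D) = 76.61/(1.197 × 1.261) = 50.754695 rev/s
rpm = 60·n = 3045.281721

rpm = 3045.28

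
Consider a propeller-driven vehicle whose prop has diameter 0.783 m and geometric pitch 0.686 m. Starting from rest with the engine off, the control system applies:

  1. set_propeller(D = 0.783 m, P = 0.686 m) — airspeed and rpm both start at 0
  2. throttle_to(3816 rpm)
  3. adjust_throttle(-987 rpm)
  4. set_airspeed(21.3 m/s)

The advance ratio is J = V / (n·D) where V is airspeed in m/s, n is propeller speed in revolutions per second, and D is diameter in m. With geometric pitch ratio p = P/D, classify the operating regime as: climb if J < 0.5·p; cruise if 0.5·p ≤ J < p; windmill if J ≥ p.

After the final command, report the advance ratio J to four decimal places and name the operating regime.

J = 0.5769, regime = cruise

set_propeller: D = 0.783 m, P = 0.686 m (p = P/D = 0.876117); state ← (V=0, rpm=0)
throttle_to(3816): rpm ← 3816
adjust_throttle(-987): rpm ← 3816 -987 = 2829
set_airspeed(21.3): V ← 21.3 m/s
final state: V = 21.3 m/s, rpm = 2829 → n = rpm/60 = 47.150000 rev/s
J = V / (n·D) = 21.3 / (47.150000 × 0.783) = 0.576947
regime bands: climb J<0.4381 | cruise [0.4381, 0.8761) | windmill J≥0.8761
J = 0.5769 → cruise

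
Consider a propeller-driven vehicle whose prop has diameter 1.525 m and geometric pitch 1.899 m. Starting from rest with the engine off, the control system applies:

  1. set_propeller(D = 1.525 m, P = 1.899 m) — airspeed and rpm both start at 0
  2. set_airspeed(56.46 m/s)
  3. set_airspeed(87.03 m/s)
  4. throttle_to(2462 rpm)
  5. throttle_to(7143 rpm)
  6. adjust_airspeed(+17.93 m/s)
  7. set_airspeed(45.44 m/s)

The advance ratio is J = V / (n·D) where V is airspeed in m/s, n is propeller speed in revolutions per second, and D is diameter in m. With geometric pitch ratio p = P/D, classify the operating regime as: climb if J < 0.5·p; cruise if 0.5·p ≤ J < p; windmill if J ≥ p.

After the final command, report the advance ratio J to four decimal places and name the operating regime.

J = 0.2503, regime = climb

set_propeller: D = 1.525 m, P = 1.899 m (p = P/D = 1.245246); state ← (V=0, rpm=0)
set_airspeed(56.46): V ← 56.46 m/s
set_airspeed(87.03): V ← 87.03 m/s
throttle_to(2462): rpm ← 2462
throttle_to(7143): rpm ← 7143
adjust_airspeed(+17.93): V ← 87.03 +17.93 = 104.96 m/s
set_airspeed(45.44): V ← 45.44 m/s
final state: V = 45.44 m/s, rpm = 7143 → n = rpm/60 = 119.050000 rev/s
J = V / (n·D) = 45.44 / (119.050000 × 1.525) = 0.250287
regime bands: climb J<0.6226 | cruise [0.6226, 1.2452) | windmill J≥1.2452
J = 0.2503 → climb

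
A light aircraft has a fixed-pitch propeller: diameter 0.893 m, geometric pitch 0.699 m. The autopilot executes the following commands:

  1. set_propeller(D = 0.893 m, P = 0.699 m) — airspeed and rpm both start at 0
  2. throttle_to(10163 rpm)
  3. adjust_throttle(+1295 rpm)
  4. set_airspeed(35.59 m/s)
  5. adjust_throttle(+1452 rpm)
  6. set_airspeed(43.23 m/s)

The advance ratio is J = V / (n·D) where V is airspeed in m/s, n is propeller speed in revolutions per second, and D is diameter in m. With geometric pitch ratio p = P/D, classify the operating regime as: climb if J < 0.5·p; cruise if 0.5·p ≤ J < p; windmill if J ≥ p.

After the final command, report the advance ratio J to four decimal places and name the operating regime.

J = 0.2250, regime = climb

set_propeller: D = 0.893 m, P = 0.699 m (p = P/D = 0.782755); state ← (V=0, rpm=0)
throttle_to(10163): rpm ← 10163
adjust_throttle(+1295): rpm ← 10163 +1295 = 11458
set_airspeed(35.59): V ← 35.59 m/s
adjust_throttle(+1452): rpm ← 11458 +1452 = 12910
set_airspeed(43.23): V ← 43.23 m/s
final state: V = 43.23 m/s, rpm = 12910 → n = rpm/60 = 215.166667 rev/s
J = V / (n·D) = 43.23 / (215.166667 × 0.893) = 0.224988
regime bands: climb J<0.3914 | cruise [0.3914, 0.7828) | windmill J≥0.7828
J = 0.2250 → climb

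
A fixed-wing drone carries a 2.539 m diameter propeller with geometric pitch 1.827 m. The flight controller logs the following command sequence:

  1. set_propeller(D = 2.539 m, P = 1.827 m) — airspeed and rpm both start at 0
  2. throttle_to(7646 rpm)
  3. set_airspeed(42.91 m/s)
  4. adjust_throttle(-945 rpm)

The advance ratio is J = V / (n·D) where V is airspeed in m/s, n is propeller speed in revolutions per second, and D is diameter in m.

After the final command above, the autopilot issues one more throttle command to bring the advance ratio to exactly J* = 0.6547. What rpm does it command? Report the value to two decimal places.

set_propeller: D = 2.539 m, P = 1.827 m (p = P/D = 0.719575); state ← (V=0, rpm=0)
throttle_to(7646): rpm ← 7646
set_airspeed(42.91): V ← 42.91 m/s
adjust_throttle(-945): rpm ← 7646 -945 = 6701
final state: V = 42.91 m/s, rpm = 6701 → n = rpm/60 = 111.683333 rev/s
target J* = 0.6547; solve J* = V/(n·D) for n: n = V/(J*·D) = 42.91/(0.6547 × 2.539) = 25.813891 rev/s
rpm = 60·n = 1548.833463

rpm = 1548.83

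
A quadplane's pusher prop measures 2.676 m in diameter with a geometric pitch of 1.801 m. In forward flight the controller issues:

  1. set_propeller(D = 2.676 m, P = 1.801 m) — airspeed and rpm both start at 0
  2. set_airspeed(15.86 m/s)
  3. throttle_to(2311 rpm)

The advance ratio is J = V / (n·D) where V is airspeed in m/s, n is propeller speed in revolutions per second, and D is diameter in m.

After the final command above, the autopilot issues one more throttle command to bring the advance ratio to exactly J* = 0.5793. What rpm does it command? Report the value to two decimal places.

rpm = 613.85

set_propeller: D = 2.676 m, P = 1.801 m (p = P/D = 0.673019); state ← (V=0, rpm=0)
set_airspeed(15.86): V ← 15.86 m/s
throttle_to(2311): rpm ← 2311
final state: V = 15.86 m/s, rpm = 2311 → n = rpm/60 = 38.516667 rev/s
target J* = 0.5793; solve J* = V/(n·D) for n: n = V/(J*·D) = 15.86/(0.5793 × 2.676) = 10.230893 rev/s
rpm = 60·n = 613.853584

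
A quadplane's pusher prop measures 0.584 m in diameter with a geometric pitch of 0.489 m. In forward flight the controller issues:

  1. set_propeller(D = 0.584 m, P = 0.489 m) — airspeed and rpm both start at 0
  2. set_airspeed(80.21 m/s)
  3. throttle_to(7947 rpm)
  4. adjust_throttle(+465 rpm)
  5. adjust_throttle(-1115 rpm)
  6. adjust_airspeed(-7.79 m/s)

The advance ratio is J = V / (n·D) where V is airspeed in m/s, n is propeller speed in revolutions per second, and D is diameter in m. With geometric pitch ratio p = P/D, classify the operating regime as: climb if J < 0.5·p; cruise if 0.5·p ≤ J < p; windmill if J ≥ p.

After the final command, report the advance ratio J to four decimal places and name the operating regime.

J = 1.0197, regime = windmill

set_propeller: D = 0.584 m, P = 0.489 m (p = P/D = 0.837329); state ← (V=0, rpm=0)
set_airspeed(80.21): V ← 80.21 m/s
throttle_to(7947): rpm ← 7947
adjust_throttle(+465): rpm ← 7947 +465 = 8412
adjust_throttle(-1115): rpm ← 8412 -1115 = 7297
adjust_airspeed(-7.79): V ← 80.21 -7.79 = 72.42 m/s
final state: V = 72.42 m/s, rpm = 7297 → n = rpm/60 = 121.616667 rev/s
J = V / (n·D) = 72.42 / (121.616667 × 0.584) = 1.019653
regime bands: climb J<0.4187 | cruise [0.4187, 0.8373) | windmill J≥0.8373
J = 1.0197 → windmill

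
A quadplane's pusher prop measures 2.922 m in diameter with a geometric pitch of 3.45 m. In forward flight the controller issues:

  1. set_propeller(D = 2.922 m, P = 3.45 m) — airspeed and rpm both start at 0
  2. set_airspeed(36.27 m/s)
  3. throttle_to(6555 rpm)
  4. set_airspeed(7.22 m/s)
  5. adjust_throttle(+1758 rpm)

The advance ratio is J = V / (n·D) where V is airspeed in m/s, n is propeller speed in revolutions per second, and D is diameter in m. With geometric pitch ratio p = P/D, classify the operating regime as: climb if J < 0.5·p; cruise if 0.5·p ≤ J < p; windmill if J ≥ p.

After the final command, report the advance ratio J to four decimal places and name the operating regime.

set_propeller: D = 2.922 m, P = 3.45 m (p = P/D = 1.180698); state ← (V=0, rpm=0)
set_airspeed(36.27): V ← 36.27 m/s
throttle_to(6555): rpm ← 6555
set_airspeed(7.22): V ← 7.22 m/s
adjust_throttle(+1758): rpm ← 6555 +1758 = 8313
final state: V = 7.22 m/s, rpm = 8313 → n = rpm/60 = 138.550000 rev/s
J = V / (n·D) = 7.22 / (138.550000 × 2.922) = 0.017834
regime bands: climb J<0.5903 | cruise [0.5903, 1.1807) | windmill J≥1.1807
J = 0.0178 → climb

J = 0.0178, regime = climb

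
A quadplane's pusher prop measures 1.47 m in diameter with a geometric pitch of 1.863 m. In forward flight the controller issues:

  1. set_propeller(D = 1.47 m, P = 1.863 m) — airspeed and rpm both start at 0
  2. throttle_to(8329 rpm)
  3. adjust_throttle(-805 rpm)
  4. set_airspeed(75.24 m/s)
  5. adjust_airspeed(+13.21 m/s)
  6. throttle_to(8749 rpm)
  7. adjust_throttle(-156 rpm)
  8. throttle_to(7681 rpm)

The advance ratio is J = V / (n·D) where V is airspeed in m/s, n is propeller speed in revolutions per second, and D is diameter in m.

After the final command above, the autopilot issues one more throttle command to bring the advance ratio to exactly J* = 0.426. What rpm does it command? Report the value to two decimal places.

rpm = 8474.66

set_propeller: D = 1.47 m, P = 1.863 m (p = P/D = 1.267347); state ← (V=0, rpm=0)
throttle_to(8329): rpm ← 8329
adjust_throttle(-805): rpm ← 8329 -805 = 7524
set_airspeed(75.24): V ← 75.24 m/s
adjust_airspeed(+13.21): V ← 75.24 +13.21 = 88.45 m/s
throttle_to(8749): rpm ← 8749
adjust_throttle(-156): rpm ← 8749 -156 = 8593
throttle_to(7681): rpm ← 7681
final state: V = 88.45 m/s, rpm = 7681 → n = rpm/60 = 128.016667 rev/s
target J* = 0.426; solve J* = V/(n·D) for n: n = V/(J*·D) = 88.45/(0.426 × 1.47) = 141.244291 rev/s
rpm = 60·n = 8474.657469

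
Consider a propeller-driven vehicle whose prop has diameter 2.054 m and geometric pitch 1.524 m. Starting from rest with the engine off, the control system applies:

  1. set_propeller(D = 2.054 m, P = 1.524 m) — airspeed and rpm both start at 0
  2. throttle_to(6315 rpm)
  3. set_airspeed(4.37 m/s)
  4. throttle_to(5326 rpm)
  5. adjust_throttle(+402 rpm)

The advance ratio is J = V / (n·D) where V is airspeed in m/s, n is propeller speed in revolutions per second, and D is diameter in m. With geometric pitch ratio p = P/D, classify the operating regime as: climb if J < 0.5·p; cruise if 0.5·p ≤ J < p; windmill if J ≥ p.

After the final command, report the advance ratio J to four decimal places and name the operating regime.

J = 0.0223, regime = climb

set_propeller: D = 2.054 m, P = 1.524 m (p = P/D = 0.741967); state ← (V=0, rpm=0)
throttle_to(6315): rpm ← 6315
set_airspeed(4.37): V ← 4.37 m/s
throttle_to(5326): rpm ← 5326
adjust_throttle(+402): rpm ← 5326 +402 = 5728
final state: V = 4.37 m/s, rpm = 5728 → n = rpm/60 = 95.466667 rev/s
J = V / (n·D) = 4.37 / (95.466667 × 2.054) = 0.022286
regime bands: climb J<0.3710 | cruise [0.3710, 0.7420) | windmill J≥0.7420
J = 0.0223 → climb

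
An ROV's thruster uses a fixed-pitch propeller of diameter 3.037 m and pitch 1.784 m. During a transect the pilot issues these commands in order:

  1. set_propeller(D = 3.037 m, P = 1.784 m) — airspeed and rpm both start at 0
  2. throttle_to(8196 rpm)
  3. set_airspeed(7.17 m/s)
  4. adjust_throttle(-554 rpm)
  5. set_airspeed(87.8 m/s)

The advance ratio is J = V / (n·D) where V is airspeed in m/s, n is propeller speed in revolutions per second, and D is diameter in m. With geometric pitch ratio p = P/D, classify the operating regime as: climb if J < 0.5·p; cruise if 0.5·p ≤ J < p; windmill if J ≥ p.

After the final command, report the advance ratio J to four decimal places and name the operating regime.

set_propeller: D = 3.037 m, P = 1.784 m (p = P/D = 0.587422); state ← (V=0, rpm=0)
throttle_to(8196): rpm ← 8196
set_airspeed(7.17): V ← 7.17 m/s
adjust_throttle(-554): rpm ← 8196 -554 = 7642
set_airspeed(87.8): V ← 87.8 m/s
final state: V = 87.8 m/s, rpm = 7642 → n = rpm/60 = 127.366667 rev/s
J = V / (n·D) = 87.8 / (127.366667 × 3.037) = 0.226983
regime bands: climb J<0.2937 | cruise [0.2937, 0.5874) | windmill J≥0.5874
J = 0.2270 → climb

J = 0.2270, regime = climb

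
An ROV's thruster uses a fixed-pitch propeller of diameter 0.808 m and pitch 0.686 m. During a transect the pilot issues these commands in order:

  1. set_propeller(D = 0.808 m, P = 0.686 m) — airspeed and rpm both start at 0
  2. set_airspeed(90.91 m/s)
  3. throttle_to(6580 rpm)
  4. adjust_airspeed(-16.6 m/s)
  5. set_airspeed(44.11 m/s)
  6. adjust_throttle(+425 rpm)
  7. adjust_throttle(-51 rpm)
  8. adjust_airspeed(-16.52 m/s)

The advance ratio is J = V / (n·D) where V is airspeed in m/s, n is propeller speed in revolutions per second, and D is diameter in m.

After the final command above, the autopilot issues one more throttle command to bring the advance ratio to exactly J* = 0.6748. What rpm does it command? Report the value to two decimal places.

set_propeller: D = 0.808 m, P = 0.686 m (p = P/D = 0.849010); state ← (V=0, rpm=0)
set_airspeed(90.91): V ← 90.91 m/s
throttle_to(6580): rpm ← 6580
adjust_airspeed(-16.6): V ← 90.91 -16.6 = 74.31 m/s
set_airspeed(44.11): V ← 44.11 m/s
adjust_throttle(+425): rpm ← 6580 +425 = 7005
adjust_throttle(-51): rpm ← 7005 -51 = 6954
adjust_airspeed(-16.52): V ← 44.11 -16.52 = 27.59 m/s
final state: V = 27.59 m/s, rpm = 6954 → n = rpm/60 = 115.900000 rev/s
target J* = 0.6748; solve J* = V/(n·D) for n: n = V/(J*·D) = 27.59/(0.6748 × 0.808) = 50.601718 rev/s
rpm = 60·n = 3036.103106

rpm = 3036.10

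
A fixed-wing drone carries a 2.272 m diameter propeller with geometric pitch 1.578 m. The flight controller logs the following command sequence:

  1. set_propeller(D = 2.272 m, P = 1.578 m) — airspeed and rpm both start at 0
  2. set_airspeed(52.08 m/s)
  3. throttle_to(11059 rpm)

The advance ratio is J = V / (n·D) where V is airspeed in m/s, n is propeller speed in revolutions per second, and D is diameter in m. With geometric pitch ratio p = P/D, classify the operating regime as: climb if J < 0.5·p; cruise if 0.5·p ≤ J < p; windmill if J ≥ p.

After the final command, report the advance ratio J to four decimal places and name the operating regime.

J = 0.1244, regime = climb

set_propeller: D = 2.272 m, P = 1.578 m (p = P/D = 0.694542); state ← (V=0, rpm=0)
set_airspeed(52.08): V ← 52.08 m/s
throttle_to(11059): rpm ← 11059
final state: V = 52.08 m/s, rpm = 11059 → n = rpm/60 = 184.316667 rev/s
J = V / (n·D) = 52.08 / (184.316667 × 2.272) = 0.124365
regime bands: climb J<0.3473 | cruise [0.3473, 0.6945) | windmill J≥0.6945
J = 0.1244 → climb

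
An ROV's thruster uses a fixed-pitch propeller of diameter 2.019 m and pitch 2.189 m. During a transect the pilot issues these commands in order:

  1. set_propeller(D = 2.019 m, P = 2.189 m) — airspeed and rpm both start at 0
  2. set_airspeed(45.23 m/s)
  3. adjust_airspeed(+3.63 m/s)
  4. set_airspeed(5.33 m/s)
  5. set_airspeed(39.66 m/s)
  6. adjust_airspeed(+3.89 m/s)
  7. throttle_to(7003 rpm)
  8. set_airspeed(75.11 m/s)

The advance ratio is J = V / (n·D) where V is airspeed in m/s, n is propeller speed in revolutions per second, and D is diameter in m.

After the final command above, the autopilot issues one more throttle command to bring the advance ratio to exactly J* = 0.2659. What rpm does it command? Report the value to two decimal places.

rpm = 8394.49

set_propeller: D = 2.019 m, P = 2.189 m (p = P/D = 1.084200); state ← (V=0, rpm=0)
set_airspeed(45.23): V ← 45.23 m/s
adjust_airspeed(+3.63): V ← 45.23 +3.63 = 48.86 m/s
set_airspeed(5.33): V ← 5.33 m/s
set_airspeed(39.66): V ← 39.66 m/s
adjust_airspeed(+3.89): V ← 39.66 +3.89 = 43.55 m/s
throttle_to(7003): rpm ← 7003
set_airspeed(75.11): V ← 75.11 m/s
final state: V = 75.11 m/s, rpm = 7003 → n = rpm/60 = 116.716667 rev/s
target J* = 0.2659; solve J* = V/(n·D) for n: n = V/(J*·D) = 75.11/(0.2659 × 2.019) = 139.908180 rev/s
rpm = 60·n = 8394.490773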